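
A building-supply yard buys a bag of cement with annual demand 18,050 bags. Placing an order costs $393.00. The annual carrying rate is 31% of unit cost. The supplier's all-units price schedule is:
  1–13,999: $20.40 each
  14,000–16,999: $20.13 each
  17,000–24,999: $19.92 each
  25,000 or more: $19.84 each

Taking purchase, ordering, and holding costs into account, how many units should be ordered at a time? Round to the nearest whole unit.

Q* ≈ 1,498 bags

Holding cost per unit per year at price C is H = 0.31·C.
Candidates are each tier's EOQ (if it falls in that tier) and each price-break quantity.
EOQ at $20.40 = 1497.8 (feasible in tier 1): TC = 18,050×$20.40 + (18,050/1497.8)×393 + (1497.8/2)×0.31×$20.40 = $377,692.09.
EOQ at $20.13 = 1507.8 < 14000, so use break Q=14000: TC = 18,050×$20.13 + (18,050/14000.0)×393 + (14000.0/2)×0.31×$20.13 = $407,535.29.
EOQ at $19.92 = 1515.7 < 17000, so use break Q=17000: TC = 18,050×$19.92 + (18,050/17000.0)×393 + (17000.0/2)×0.31×$19.92 = $412,462.47.
EOQ at $19.84 = 1518.8 < 25000, so use break Q=25000: TC = 18,050×$19.84 + (18,050/25000.0)×393 + (25000.0/2)×0.31×$19.84 = $435,275.75.
Lowest total cost is $377,692.09 at Q = 1497.8.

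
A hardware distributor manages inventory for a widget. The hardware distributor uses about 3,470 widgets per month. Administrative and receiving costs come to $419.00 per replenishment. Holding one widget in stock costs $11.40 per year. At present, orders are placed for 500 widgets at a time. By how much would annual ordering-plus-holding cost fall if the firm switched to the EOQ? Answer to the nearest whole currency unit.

Extra cost ≈ $17,800 per year

Annual demand D = 3,470 × 12 = 41,640.
EOQ = √(2DS/H) = √(2 × 41,640 × 419 / 11.4) ≈ 1749.54.
Cost at Q* = (D/Q*)S + (Q*/2)H = √(2DSH) ≈ $19,944.81.
Cost at Q = 500: (41,640/500)×419 + (500/2)×11.4 = $34,894.32 + $2,850.00 = $37,744.32.
Excess = $37,744.32 − $19,944.81 = $17,799.51.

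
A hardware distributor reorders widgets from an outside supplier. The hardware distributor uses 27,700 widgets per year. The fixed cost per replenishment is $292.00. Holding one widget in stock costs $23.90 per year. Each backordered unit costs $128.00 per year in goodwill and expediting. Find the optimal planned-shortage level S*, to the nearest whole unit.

S* ≈ 141 widgets

With planned backorders, Q* = √(2DS/H) · √((H+B)/B).
√(2DS/H) = √(2 × 27,700 × 292 / 23.9) = 822.711.
√((H+B)/B) = √((23.9+128)/128) = 1.0894.
Q* ≈ 896.234.
S* = Q* · H/(H+B) = 896.234 × 23.9/151.9 ≈ 141.014.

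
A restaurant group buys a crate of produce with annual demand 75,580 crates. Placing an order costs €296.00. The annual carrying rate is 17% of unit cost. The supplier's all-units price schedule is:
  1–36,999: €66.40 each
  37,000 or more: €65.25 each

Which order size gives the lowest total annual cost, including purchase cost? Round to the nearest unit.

Q* ≈ 1,991 crates

Holding cost per unit per year at price C is H = 0.17·C.
For each price level, check whether its EOQ is feasible; otherwise the best quantity at that price is the breakpoint.
EOQ at €66.40 = 1990.9 (feasible in tier 1): TC = 75,580×€66.40 + (75,580/1990.9)×296 + (1990.9/2)×0.17×€66.40 = €5,040,985.61.
EOQ at €65.25 = 2008.4 < 37000, so use break Q=37000: TC = 75,580×€65.25 + (75,580/37000.0)×296 + (37000.0/2)×0.17×€65.25 = €5,137,410.89.
Lowest total cost is €5,040,985.61 at Q = 1990.9.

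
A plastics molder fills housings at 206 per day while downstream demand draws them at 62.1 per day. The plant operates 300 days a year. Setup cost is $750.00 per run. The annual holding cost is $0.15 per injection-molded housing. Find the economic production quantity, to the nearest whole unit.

Annual demand D = 62.1 × 300 = 18,630.
Production build-up factor (1 − d/p) = 1 − 62.1/206 = 0.6985.
Q* = √(2DS / (H(1 − d/p))) = √(2 × 18,630 × 750 / (0.15 × 0.6985)).
= √(27,945,000 / 0.1048) ≈ 16330.882.

Q* ≈ 16,331 housings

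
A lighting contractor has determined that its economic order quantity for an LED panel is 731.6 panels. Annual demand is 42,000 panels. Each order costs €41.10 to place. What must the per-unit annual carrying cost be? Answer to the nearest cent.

Invert the EOQ relation Q*² = 2DS/H.
From Q* = √(2DS/H): H = 2DS / Q*² = 2 × 42,000 × 41.1 / 731.6² = 6.4502.

H ≈ €6.45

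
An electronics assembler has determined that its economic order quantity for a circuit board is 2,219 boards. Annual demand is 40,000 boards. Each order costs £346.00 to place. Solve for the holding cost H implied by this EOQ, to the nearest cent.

Invert the EOQ relation Q*² = 2DS/H.
From Q* = √(2DS/H): H = 2DS / Q*² = 2 × 40,000 × 346 / 2,219² = 5.6215.

H ≈ £5.62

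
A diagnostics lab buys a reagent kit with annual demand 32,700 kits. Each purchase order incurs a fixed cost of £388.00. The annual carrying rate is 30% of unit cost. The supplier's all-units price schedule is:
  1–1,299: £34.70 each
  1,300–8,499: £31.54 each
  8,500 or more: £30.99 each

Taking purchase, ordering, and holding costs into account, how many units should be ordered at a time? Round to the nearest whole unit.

Q* ≈ 1,638 kits

Holding cost per unit per year at price C is H = 0.30·C.
For each price level, check whether its EOQ is feasible; otherwise the best quantity at that price is the breakpoint.
Tier 1 (£34.70): EOQ = 1561.3 exceeds tier's upper bound 1299, so this tier is dominated.
EOQ at £31.54 = 1637.6 (feasible in tier 2): TC = 32,700×£31.54 + (32,700/1637.6)×388 + (1637.6/2)×0.30×£31.54 = £1,046,853.17.
EOQ at £30.99 = 1652.1 < 8500, so use break Q=8500: TC = 32,700×£30.99 + (32,700/8500.0)×388 + (8500.0/2)×0.30×£30.99 = £1,054,377.91.
Lowest total cost is £1,046,853.17 at Q = 1637.6.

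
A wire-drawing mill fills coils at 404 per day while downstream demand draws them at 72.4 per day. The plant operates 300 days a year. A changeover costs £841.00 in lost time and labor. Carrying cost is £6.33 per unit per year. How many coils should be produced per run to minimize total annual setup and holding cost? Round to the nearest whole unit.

Q* ≈ 2,652 coils

Annual demand D = 72.4 × 300 = 21,720.
Production build-up factor (1 − d/p) = 1 − 72.4/404 = 0.8208.
Q* = √(2DS / (H(1 − d/p))) = √(2 × 21,720 × 841 / (6.33 × 0.8208)).
= √(36,533,040 / 5.1956) ≈ 2651.701.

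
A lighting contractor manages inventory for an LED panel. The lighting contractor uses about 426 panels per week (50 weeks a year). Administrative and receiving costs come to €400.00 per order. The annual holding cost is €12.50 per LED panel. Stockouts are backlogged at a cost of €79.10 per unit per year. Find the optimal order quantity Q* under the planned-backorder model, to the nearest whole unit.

Annual demand D = 426 × 50 = 21,300.
With planned backorders, Q* = √(2DS/H) · √((H+B)/B).
√(2DS/H) = √(2 × 21,300 × 400 / 12.5) = 1167.562.
√((H+B)/B) = √((12.5+79.1)/79.1) = 1.0761.
Q* ≈ 1256.433.

Q* ≈ 1,256 panels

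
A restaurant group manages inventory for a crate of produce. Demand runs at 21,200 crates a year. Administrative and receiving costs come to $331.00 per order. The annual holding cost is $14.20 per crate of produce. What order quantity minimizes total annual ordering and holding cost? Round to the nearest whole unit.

Q* ≈ 994 crates

EOQ = √(2DS / H) = √(2 × 21,200 × 331 / 14.2).
= √(14,034,400 / 14.2) = √988,338.0282 ≈ 994.152.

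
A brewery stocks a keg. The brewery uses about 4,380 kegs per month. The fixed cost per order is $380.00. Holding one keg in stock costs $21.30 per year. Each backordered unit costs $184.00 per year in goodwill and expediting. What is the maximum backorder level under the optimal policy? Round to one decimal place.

S* ≈ 150.1 kegs

Annual demand D = 4,380 × 12 = 52,560.
With planned backorders, Q* = √(2DS/H) · √((H+B)/B).
√(2DS/H) = √(2 × 52,560 × 380 / 21.3) = 1369.445.
√((H+B)/B) = √((21.3+184)/184) = 1.0563.
Q* ≈ 1446.539.
S* = Q* · H/(H+B) = 1446.539 × 21.3/205.3 ≈ 150.079.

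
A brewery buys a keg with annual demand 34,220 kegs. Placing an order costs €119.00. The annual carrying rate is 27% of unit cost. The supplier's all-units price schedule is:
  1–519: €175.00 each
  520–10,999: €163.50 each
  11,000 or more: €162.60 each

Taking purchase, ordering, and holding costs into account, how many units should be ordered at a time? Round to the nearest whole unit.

Holding cost per unit per year at price C is H = 0.27·C.
For each price level, check whether its EOQ is feasible; otherwise the best quantity at that price is the breakpoint.
EOQ at €175.00 = 415.2 (feasible in tier 1): TC = 34,220×€175.00 + (34,220/415.2)×119 + (415.2/2)×0.27×€175.00 = €6,008,116.86.
EOQ at €163.50 = 429.5 < 520, so use break Q=520: TC = 34,220×€163.50 + (34,220/520.0)×119 + (520.0/2)×0.27×€163.50 = €5,614,278.82.
EOQ at €162.60 = 430.7 < 11000, so use break Q=11000: TC = 34,220×€162.60 + (34,220/11000.0)×119 + (11000.0/2)×0.27×€162.60 = €5,806,003.20.
Lowest total cost is €5,614,278.82 at Q = 520.0.

Q* ≈ 520 kegs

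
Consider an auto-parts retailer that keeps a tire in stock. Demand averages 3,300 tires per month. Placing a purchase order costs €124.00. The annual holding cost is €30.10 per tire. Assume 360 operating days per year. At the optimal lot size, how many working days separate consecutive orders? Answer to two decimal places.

Annual demand D = 3,300 × 12 = 39,600.
Q* = √(2DS/H) = √(2 × 39,600 × 124 / 30.1) ≈ 571.20.
Cycle time = Q*/D × 360 = 571.20 / 39,600 × 360 ≈ 5.193 days.

T ≈ 5.19 days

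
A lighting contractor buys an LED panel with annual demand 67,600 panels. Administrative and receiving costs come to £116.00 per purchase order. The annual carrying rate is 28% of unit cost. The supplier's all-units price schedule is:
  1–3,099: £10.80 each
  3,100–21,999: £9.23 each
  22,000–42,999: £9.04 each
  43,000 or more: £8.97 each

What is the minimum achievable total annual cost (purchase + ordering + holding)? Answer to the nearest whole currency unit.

Holding cost per unit per year at price C is H = 0.28·C.
Candidates are each tier's EOQ (if it falls in that tier) and each price-break quantity.
EOQ at £10.80 = 2277.3 (feasible in tier 1): TC = 67,600×£10.80 + (67,600/2277.3)×116 + (2277.3/2)×0.28×£10.80 = £736,966.65.
EOQ at £9.23 = 2463.4 < 3100, so use break Q=3100: TC = 67,600×£9.23 + (67,600/3100.0)×116 + (3100.0/2)×0.28×£9.23 = £630,483.37.
EOQ at £9.04 = 2489.2 < 22000, so use break Q=22000: TC = 67,600×£9.04 + (67,600/22000.0)×116 + (22000.0/2)×0.28×£9.04 = £639,303.64.
EOQ at £8.97 = 2498.9 < 43000, so use break Q=43000: TC = 67,600×£8.97 + (67,600/43000.0)×116 + (43000.0/2)×0.28×£8.97 = £660,553.76.
Lowest total cost among the candidates is at Q = 3100.0.

TC* ≈ £630,483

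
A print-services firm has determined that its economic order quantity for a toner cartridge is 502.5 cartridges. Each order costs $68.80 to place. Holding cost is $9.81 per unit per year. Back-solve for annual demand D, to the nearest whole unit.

The basic EOQ model gives Q* = √(2DS/H); rearrange for the unknown.
From Q* = √(2DS/H): D = Q*²H / (2S) = 502.5² × 9.81 / (2 × 68.8) = 18002.081.

D ≈ 18,002 cartridges per year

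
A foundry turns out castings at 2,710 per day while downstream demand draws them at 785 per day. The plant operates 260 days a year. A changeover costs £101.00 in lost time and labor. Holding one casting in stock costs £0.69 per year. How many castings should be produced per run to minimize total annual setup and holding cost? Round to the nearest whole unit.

Annual demand D = 785 × 260 = 204,100.
Production build-up factor (1 − d/p) = 1 − 785/2,710 = 0.7103.
Q* = √(2DS / (H(1 − d/p))) = √(2 × 204,100 × 101 / (0.69 × 0.7103)).
= √(41,228,200 / 0.4901) ≈ 9171.533.

Q* ≈ 9,172 castings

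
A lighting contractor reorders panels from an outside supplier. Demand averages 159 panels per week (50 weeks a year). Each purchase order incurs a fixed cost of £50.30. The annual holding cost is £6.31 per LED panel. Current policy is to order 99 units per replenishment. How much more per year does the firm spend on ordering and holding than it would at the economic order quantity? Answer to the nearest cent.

Annual demand D = 159 × 50 = 7,950.
EOQ = √(2DS/H) = √(2 × 7,950 × 50.3 / 6.31) ≈ 356.01.
Cost at Q* = (D/Q*)S + (Q*/2)H = √(2DSH) ≈ £2,246.45.
Cost at Q = 99: (7,950/99)×50.3 + (99/2)×6.31 = £4,039.24 + £312.34 = £4,351.59.
Excess = £4,351.59 − £2,246.45 = £2,105.13.

Extra cost ≈ £2,105.13 per year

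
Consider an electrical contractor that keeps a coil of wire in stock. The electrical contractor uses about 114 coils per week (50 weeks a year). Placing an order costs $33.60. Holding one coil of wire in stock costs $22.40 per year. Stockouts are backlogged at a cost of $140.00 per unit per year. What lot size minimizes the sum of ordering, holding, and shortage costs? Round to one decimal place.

Q* ≈ 140.8 coils

Annual demand D = 114 × 50 = 5,700.
With planned backorders, Q* = √(2DS/H) · √((H+B)/B).
√(2DS/H) = √(2 × 5,700 × 33.6 / 22.4) = 130.767.
√((H+B)/B) = √((22.4+140)/140) = 1.0770.
Q* ≈ 140.840.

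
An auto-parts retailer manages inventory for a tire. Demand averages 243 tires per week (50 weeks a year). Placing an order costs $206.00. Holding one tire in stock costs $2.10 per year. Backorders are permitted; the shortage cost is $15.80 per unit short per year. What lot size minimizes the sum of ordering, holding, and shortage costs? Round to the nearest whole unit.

Q* ≈ 1,643 tires

Annual demand D = 243 × 50 = 12,150.
With planned backorders, Q* = √(2DS/H) · √((H+B)/B).
√(2DS/H) = √(2 × 12,150 × 206 / 2.1) = 1543.928.
√((H+B)/B) = √((2.1+15.8)/15.8) = 1.0644.
Q* ≈ 1643.331.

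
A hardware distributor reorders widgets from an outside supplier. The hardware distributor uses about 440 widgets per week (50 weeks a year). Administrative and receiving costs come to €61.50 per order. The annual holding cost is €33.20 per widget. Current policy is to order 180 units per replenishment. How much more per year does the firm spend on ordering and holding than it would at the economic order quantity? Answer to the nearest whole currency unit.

Extra cost ≈ €1,026 per year

Annual demand D = 440 × 50 = 22,000.
EOQ = √(2DS/H) = √(2 × 22,000 × 61.5 / 33.2) ≈ 285.49.
Cost at Q* = (D/Q*)S + (Q*/2)H = √(2DSH) ≈ €9,478.35.
Cost at Q = 180: (22,000/180)×61.5 + (180/2)×33.2 = €7,516.67 + €2,988.00 = €10,504.67.
Excess = €10,504.67 − €9,478.35 = €1,026.31.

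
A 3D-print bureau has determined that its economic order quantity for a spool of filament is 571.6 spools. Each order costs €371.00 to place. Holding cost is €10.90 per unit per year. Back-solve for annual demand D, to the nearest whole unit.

D ≈ 4,800 spools per year

The basic EOQ model gives Q* = √(2DS/H); rearrange for the unknown.
From Q* = √(2DS/H): D = Q*²H / (2S) = 571.6² × 10.9 / (2 × 371) = 4799.622.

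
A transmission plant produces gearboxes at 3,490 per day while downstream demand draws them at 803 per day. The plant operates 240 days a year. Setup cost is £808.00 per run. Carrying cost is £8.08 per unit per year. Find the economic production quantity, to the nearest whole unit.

Q* ≈ 7,076 gearboxes

Annual demand D = 803 × 240 = 192,720.
Production build-up factor (1 − d/p) = 1 − 803/3,490 = 0.7699.
Q* = √(2DS / (H(1 − d/p))) = √(2 × 192,720 × 808 / (8.08 × 0.7699)).
= √(311,435,520 / 6.2209) ≈ 7075.502.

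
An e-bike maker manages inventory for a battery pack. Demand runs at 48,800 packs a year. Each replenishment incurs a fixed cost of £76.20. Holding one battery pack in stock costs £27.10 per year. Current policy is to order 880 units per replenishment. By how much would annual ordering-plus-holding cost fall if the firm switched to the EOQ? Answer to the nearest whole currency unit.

EOQ = √(2DS/H) = √(2 × 48,800 × 76.2 / 27.1) ≈ 523.86.
Cost at Q* = (D/Q*)S + (Q*/2)H = √(2DSH) ≈ £14,196.69.
Cost at Q = 880: (48,800/880)×76.2 + (880/2)×27.1 = £4,225.64 + £11,924.00 = £16,149.64.
Excess = £16,149.64 − £14,196.69 = £1,952.95.

Extra cost ≈ £1,953 per year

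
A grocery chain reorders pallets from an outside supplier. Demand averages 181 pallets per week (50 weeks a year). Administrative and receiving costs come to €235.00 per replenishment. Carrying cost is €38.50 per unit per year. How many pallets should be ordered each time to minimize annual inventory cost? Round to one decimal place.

Annual demand D = 181 × 50 = 9,050.
EOQ = √(2DS / H) = √(2 × 9,050 × 235 / 38.5).
= √(4,253,500 / 38.5) = √110,480.5195 ≈ 332.386.

Q* ≈ 332.4 pallets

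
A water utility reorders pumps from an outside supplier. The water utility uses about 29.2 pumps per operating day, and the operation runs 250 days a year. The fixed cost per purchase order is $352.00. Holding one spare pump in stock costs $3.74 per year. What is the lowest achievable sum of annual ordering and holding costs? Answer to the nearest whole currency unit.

Annual demand D = 29.2 × 250 = 7,300.
The optimal lot size = √(2DS/H) = √(2 × 7,300 × 352 / 3.74) ≈ 1172.23.
At Q*, ordering cost (D/Q*)S equals holding cost (Q*/2)H, each = √(DSH/2).
Minimum total = √(2DSH) = √(2 × 7,300 × 352 × 3.74) ≈ 4384.131.

TC* ≈ $4,384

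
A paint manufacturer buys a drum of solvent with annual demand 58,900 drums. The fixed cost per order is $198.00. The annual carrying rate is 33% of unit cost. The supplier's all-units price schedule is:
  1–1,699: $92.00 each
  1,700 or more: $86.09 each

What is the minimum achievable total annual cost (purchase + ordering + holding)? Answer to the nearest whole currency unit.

TC* ≈ $5,101,709

Holding cost per unit per year at price C is H = 0.33·C.
Candidates are each tier's EOQ (if it falls in that tier) and each price-break quantity.
EOQ at $92.00 = 876.5 (feasible in tier 1): TC = 58,900×$92.00 + (58,900/876.5)×198 + (876.5/2)×0.33×$92.00 = $5,445,410.69.
EOQ at $86.09 = 906.1 < 1700, so use break Q=1700: TC = 58,900×$86.09 + (58,900/1700.0)×198 + (1700.0/2)×0.33×$86.09 = $5,101,709.36.
Lowest total cost among the candidates is at Q = 1700.0.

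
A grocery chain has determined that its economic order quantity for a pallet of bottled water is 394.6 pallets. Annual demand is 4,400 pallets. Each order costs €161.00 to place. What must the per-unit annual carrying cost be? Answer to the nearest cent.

Invert the EOQ relation Q*² = 2DS/H.
From Q* = √(2DS/H): H = 2DS / Q*² = 2 × 4,400 × 161 / 394.6² = 9.0990.

H ≈ €9.10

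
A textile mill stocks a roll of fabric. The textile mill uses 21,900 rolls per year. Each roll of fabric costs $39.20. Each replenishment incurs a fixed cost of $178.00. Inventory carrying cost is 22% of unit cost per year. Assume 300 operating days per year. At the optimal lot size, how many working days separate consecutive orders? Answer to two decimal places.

Holding cost H = 0.22 × $39.20 = $8.6240 per unit per year.
The optimal lot size = √(2DS/H) = √(2 × 21,900 × 178 / 8.624) ≈ 950.81.
Cycle time = Q*/D × 300 = 950.81 / 21,900 × 300 ≈ 13.025 days.

T ≈ 13.02 days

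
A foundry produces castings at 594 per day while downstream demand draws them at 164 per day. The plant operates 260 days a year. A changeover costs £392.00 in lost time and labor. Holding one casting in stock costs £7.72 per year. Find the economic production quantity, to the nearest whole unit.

Annual demand D = 164 × 260 = 42,640.
Production build-up factor (1 − d/p) = 1 − 164/594 = 0.7239.
Q* = √(2DS / (H(1 − d/p))) = √(2 × 42,640 × 392 / (7.72 × 0.7239)).
= √(33,429,760 / 5.5886) ≈ 2445.778.

Q* ≈ 2,446 castings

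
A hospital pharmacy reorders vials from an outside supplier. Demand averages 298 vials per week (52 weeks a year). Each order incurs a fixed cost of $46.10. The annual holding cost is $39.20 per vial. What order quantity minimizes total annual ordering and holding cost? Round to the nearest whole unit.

Q* ≈ 191 vials

Annual demand D = 298 × 52 = 15,496.
EOQ = √(2DS / H) = √(2 × 15,496 × 46.1 / 39.2).
= √(1,428,731.2 / 39.2) = √36,447.2245 ≈ 190.912.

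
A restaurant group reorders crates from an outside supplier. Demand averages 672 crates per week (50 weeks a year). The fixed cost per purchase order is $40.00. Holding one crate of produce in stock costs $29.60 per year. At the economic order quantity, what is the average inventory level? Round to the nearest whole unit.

Average inventory ≈ 151 crates

Annual demand D = 672 × 50 = 33,600.
The optimal lot size = √(2DS/H) = √(2 × 33,600 × 40 / 29.6) ≈ 301.35.
Average inventory = Q*/2 ≈ 301.35 / 2 = 150.674.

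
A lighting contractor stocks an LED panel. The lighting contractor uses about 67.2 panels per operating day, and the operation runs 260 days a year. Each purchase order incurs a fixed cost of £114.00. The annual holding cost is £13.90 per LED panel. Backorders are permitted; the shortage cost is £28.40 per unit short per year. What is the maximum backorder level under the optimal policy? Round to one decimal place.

S* ≈ 214.7 panels

Annual demand D = 67.2 × 260 = 17,472.
With planned backorders, Q* = √(2DS/H) · √((H+B)/B).
√(2DS/H) = √(2 × 17,472 × 114 / 13.9) = 535.342.
√((H+B)/B) = √((13.9+28.4)/28.4) = 1.2204.
Q* ≈ 653.345.
S* = Q* · H/(H+B) = 653.345 × 13.9/42.3 ≈ 214.692.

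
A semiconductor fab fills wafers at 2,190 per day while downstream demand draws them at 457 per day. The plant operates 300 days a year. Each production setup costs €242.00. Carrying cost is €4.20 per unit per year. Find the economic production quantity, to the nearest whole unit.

Annual demand D = 457 × 300 = 137,100.
Production build-up factor (1 − d/p) = 1 − 457/2,190 = 0.7913.
Q* = √(2DS / (H(1 − d/p))) = √(2 × 137,100 × 242 / (4.2 × 0.7913)).
= √(66,356,400 / 3.3236) ≈ 4468.271.

Q* ≈ 4,468 wafers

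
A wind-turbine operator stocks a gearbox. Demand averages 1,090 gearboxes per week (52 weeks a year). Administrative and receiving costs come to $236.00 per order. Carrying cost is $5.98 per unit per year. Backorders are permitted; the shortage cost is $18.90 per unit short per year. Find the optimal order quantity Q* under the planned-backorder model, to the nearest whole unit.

Q* ≈ 2,427 gearboxes

Annual demand D = 1,090 × 52 = 56,680.
With planned backorders, Q* = √(2DS/H) · √((H+B)/B).
√(2DS/H) = √(2 × 56,680 × 236 / 5.98) = 2115.122.
√((H+B)/B) = √((5.98+18.9)/18.9) = 1.1473.
Q* ≈ 2426.776.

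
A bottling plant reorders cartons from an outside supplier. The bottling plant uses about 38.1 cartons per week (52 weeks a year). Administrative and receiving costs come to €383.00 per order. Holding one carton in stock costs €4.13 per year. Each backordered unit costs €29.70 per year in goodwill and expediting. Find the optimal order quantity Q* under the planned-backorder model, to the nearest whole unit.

Q* ≈ 647 cartons

Annual demand D = 38.1 × 52 = 1,981.2.
With planned backorders, Q* = √(2DS/H) · √((H+B)/B).
√(2DS/H) = √(2 × 1,981.2 × 383 / 4.13) = 606.183.
√((H+B)/B) = √((4.13+29.7)/29.7) = 1.0673.
Q* ≈ 646.958.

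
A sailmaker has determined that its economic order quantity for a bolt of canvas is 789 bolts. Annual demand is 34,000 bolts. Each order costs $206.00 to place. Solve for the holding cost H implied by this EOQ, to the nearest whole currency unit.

The basic EOQ model gives Q* = √(2DS/H); rearrange for the unknown.
From Q* = √(2DS/H): H = 2DS / Q*² = 2 × 34,000 × 206 / 789² = 22.5021.

H ≈ $23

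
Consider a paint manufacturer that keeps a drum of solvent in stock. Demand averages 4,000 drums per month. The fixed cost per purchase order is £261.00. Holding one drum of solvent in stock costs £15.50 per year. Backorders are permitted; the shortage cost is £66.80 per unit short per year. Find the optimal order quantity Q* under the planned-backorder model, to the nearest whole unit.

Annual demand D = 4,000 × 12 = 48,000.
With planned backorders, Q* = √(2DS/H) · √((H+B)/B).
√(2DS/H) = √(2 × 48,000 × 261 / 15.5) = 1271.423.
√((H+B)/B) = √((15.5+66.8)/66.8) = 1.1100.
Q* ≈ 1411.243.

Q* ≈ 1,411 drums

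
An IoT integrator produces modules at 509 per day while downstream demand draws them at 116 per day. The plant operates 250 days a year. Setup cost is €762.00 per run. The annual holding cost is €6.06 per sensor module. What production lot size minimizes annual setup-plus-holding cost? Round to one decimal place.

Q* ≈ 3,073.4 modules

Annual demand D = 116 × 250 = 29,000.
Production build-up factor (1 − d/p) = 1 − 116/509 = 0.7721.
Q* = √(2DS / (H(1 − d/p))) = √(2 × 29,000 × 762 / (6.06 × 0.7721)).
= √(44,196,000 / 4.6789) ≈ 3073.391.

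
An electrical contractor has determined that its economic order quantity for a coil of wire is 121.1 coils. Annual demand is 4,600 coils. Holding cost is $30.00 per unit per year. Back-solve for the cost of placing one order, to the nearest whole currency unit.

Squaring Q* = √(2DS/H) gives Q*² = 2DS/H.
From Q* = √(2DS/H): S = Q*²H / (2D) = 121.1² × 30 / (2 × 4,600) = 47.8213.

S ≈ $48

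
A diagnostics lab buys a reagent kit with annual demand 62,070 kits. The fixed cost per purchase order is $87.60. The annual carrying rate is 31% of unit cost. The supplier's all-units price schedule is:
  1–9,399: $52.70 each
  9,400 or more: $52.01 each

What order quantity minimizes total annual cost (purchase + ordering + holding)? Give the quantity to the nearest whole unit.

Holding cost per unit per year at price C is H = 0.31·C.
For each price level, check whether its EOQ is feasible; otherwise the best quantity at that price is the breakpoint.
EOQ at $52.70 = 815.9 (feasible in tier 1): TC = 62,070×$52.70 + (62,070/815.9)×87.6 + (815.9/2)×0.31×$52.70 = $3,284,417.89.
EOQ at $52.01 = 821.3 < 9400, so use break Q=9400: TC = 62,070×$52.01 + (62,070/9400.0)×87.6 + (9400.0/2)×0.31×$52.01 = $3,304,617.71.
Lowest total cost is $3,284,417.89 at Q = 815.9.

Q* ≈ 816 kits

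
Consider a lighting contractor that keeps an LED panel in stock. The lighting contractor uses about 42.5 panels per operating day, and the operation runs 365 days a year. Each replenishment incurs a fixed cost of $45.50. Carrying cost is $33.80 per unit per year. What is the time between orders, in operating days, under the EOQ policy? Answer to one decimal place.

Annual demand D = 42.5 × 365 = 15,512.5.
EOQ = √(2DS/H) = √(2 × 15,512.5 × 45.5 / 33.8) ≈ 204.36.
Cycle time = Q*/D × 365 = 204.36 / 15,512.5 × 365 ≈ 4.809 days.

T ≈ 4.8 days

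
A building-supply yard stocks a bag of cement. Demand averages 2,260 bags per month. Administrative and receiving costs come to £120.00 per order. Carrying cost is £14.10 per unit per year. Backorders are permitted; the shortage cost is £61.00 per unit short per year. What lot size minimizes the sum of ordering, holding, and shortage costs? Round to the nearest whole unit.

Q* ≈ 754 bags

Annual demand D = 2,260 × 12 = 27,120.
With planned backorders, Q* = √(2DS/H) · √((H+B)/B).
√(2DS/H) = √(2 × 27,120 × 120 / 14.1) = 679.424.
√((H+B)/B) = √((14.1+61)/61) = 1.1096.
Q* ≈ 753.869.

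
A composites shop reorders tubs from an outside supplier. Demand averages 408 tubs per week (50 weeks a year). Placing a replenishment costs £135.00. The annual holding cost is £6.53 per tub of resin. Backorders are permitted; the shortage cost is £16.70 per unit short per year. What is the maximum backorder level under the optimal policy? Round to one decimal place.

Annual demand D = 408 × 50 = 20,400.
With planned backorders, Q* = √(2DS/H) · √((H+B)/B).
√(2DS/H) = √(2 × 20,400 × 135 / 6.53) = 918.418.
√((H+B)/B) = √((6.53+16.7)/16.7) = 1.1794.
Q* ≈ 1083.195.
S* = Q* · H/(H+B) = 1083.195 × 6.53/23.23 ≈ 304.488.

S* ≈ 304.5 tubs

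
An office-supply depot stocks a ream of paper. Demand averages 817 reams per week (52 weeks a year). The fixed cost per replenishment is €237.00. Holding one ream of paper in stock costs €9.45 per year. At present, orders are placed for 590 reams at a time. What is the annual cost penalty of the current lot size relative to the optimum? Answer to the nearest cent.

Extra cost ≈ €6,058.48 per year

Annual demand D = 817 × 52 = 42,484.
EOQ = √(2DS/H) = √(2 × 42,484 × 237 / 9.45) ≈ 1459.78.
Cost at Q* = (D/Q*)S + (Q*/2)H = √(2DSH) ≈ €13,794.88.
Cost at Q = 590: (42,484/590)×237 + (590/2)×9.45 = €17,065.61 + €2,787.75 = €19,853.36.
Excess = €19,853.36 − €13,794.88 = €6,058.48.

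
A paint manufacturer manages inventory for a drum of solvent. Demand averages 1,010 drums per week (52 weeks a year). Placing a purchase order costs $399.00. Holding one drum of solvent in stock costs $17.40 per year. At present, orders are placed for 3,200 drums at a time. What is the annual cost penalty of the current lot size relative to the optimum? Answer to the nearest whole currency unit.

Extra cost ≈ $7,384 per year

Annual demand D = 1,010 × 52 = 52,520.
EOQ = √(2DS/H) = √(2 × 52,520 × 399 / 17.4) ≈ 1551.99.
Cost at Q* = (D/Q*)S + (Q*/2)H = √(2DSH) ≈ $27,004.64.
Cost at Q = 3,200: (52,520/3,200)×399 + (3,200/2)×17.4 = $6,548.59 + $27,840.00 = $34,388.59.
Excess = $34,388.59 − $27,004.64 = $7,383.95.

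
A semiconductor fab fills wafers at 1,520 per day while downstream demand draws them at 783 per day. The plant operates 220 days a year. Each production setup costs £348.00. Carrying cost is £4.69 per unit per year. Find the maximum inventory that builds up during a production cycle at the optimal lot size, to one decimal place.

Annual demand D = 783 × 220 = 172,260.
Production build-up factor (1 − d/p) = 1 − 783/1,520 = 0.4849.
Q* = √(2DS / (H(1 − d/p))) = √(2 × 172,260 × 348 / (4.69 × 0.4849)).
= √(119,892,960 / 2.274) ≈ 7261.034.
Maximum inventory = Q*(1 − d/p) = 7261.034 × 0.4849 ≈ 3520.646.

I_max ≈ 3,520.6 wafers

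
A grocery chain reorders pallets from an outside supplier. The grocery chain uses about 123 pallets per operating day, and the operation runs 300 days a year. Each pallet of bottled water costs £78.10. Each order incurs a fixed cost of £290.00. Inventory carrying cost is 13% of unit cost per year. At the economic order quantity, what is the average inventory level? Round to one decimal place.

Average inventory ≈ 725.9 pallets

Annual demand D = 123 × 300 = 36,900.
Holding cost H = 0.13 × £78.10 = £10.1530 per unit per year.
EOQ = √(2DS/H) = √(2 × 36,900 × 290 / 10.153) ≈ 1451.88.
Average inventory = Q*/2 ≈ 1451.88 / 2 = 725.939.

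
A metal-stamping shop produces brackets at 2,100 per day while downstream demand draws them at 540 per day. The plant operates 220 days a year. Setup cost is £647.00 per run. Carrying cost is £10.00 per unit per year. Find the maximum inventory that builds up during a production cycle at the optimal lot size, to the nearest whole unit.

Annual demand D = 540 × 220 = 118,800.
Production build-up factor (1 − d/p) = 1 − 540/2,100 = 0.7429.
Q* = √(2DS / (H(1 − d/p))) = √(2 × 118,800 × 647 / (10 × 0.7429)).
= √(153,727,200 / 7.4286) ≈ 4549.071.
Maximum inventory = Q*(1 − d/p) = 4549.071 × 0.7429 ≈ 3379.310.

I_max ≈ 3,379 brackets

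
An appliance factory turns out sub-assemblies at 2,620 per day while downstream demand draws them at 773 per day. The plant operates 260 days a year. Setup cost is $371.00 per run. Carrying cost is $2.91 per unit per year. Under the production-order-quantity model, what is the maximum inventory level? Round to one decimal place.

I_max ≈ 6,010.6 sub-assemblies

Annual demand D = 773 × 260 = 200,980.
Production build-up factor (1 − d/p) = 1 − 773/2,620 = 0.7050.
Q* = √(2DS / (H(1 − d/p))) = √(2 × 200,980 × 371 / (2.91 × 0.7050)).
= √(149,127,160 / 2.0514) ≈ 8526.074.
Maximum inventory = Q*(1 − d/p) = 8526.074 × 0.7050 ≈ 6010.556.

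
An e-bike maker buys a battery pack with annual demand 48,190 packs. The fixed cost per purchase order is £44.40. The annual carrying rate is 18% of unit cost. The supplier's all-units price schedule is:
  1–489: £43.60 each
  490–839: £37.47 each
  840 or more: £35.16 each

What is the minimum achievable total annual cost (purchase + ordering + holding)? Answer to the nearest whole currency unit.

TC* ≈ £1,699,566

Holding cost per unit per year at price C is H = 0.18·C.
Candidates are each tier's EOQ (if it falls in that tier) and each price-break quantity.
Tier 1 (£43.60): EOQ = 738.4 exceeds tier's upper bound 489, so this tier is dominated.
EOQ at £37.47 = 796.5 (feasible in tier 2): TC = 48,190×£37.47 + (48,190/796.5)×44.4 + (796.5/2)×0.18×£37.47 = £1,811,051.63.
EOQ at £35.16 = 822.3 < 840, so use break Q=840: TC = 48,190×£35.16 + (48,190/840.0)×44.4 + (840.0/2)×0.18×£35.16 = £1,699,565.68.
Lowest total cost among the candidates is at Q = 840.0.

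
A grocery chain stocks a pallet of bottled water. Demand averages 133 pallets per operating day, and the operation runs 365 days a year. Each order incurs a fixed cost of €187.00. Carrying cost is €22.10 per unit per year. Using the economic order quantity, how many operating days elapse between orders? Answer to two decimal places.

Annual demand D = 133 × 365 = 48,545.
Q* = √(2DS/H) = √(2 × 48,545 × 187 / 22.1) ≈ 906.38.
Cycle time = Q*/D × 365 = 906.38 / 48,545 × 365 ≈ 6.815 days.

T ≈ 6.81 days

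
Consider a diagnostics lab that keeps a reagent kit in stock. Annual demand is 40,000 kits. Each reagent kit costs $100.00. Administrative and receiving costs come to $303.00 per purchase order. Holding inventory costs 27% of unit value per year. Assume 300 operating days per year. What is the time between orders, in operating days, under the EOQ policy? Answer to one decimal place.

T ≈ 7.1 days

Holding cost H = 0.27 × $100.00 = $27.0000 per unit per year.
The optimal lot size = √(2DS/H) = √(2 × 40,000 × 303 / 27) ≈ 947.51.
Cycle time = Q*/D × 300 = 947.51 / 40,000 × 300 ≈ 7.106 days.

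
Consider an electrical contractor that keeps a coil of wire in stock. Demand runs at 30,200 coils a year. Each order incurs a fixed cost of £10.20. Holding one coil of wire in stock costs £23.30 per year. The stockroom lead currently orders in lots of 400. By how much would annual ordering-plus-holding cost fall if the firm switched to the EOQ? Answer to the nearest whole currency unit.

EOQ = √(2DS/H) = √(2 × 30,200 × 10.2 / 23.3) ≈ 162.61.
Cost at Q* = (D/Q*)S + (Q*/2)H = √(2DSH) ≈ £3,788.75.
Cost at Q = 400: (30,200/400)×10.2 + (400/2)×23.3 = £770.10 + £4,660.00 = £5,430.10.
Excess = £5,430.10 − £3,788.75 = £1,641.35.

Extra cost ≈ £1,641 per year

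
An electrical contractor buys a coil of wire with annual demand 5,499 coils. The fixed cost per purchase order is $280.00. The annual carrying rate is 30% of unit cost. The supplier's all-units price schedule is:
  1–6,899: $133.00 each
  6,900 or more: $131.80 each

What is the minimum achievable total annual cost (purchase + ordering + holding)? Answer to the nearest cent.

Holding cost per unit per year at price C is H = 0.30·C.
Candidates are each tier's EOQ (if it falls in that tier) and each price-break quantity.
EOQ at $133.00 = 277.8 (feasible in tier 1): TC = 5,499×$133.00 + (5,499/277.8)×280 + (277.8/2)×0.30×$133.00 = $742,451.66.
EOQ at $131.80 = 279.1 < 6900, so use break Q=6900: TC = 5,499×$131.80 + (5,499/6900.0)×280 + (6900.0/2)×0.30×$131.80 = $861,404.35.
Lowest total cost among the candidates is at Q = 277.8.

TC* ≈ $742,451.66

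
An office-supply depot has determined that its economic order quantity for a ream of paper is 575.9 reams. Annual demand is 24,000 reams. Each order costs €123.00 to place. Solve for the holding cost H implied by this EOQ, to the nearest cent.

H ≈ €17.80

The basic EOQ model gives Q* = √(2DS/H); rearrange for the unknown.
From Q* = √(2DS/H): H = 2DS / Q*² = 2 × 24,000 × 123 / 575.9² = 17.8013.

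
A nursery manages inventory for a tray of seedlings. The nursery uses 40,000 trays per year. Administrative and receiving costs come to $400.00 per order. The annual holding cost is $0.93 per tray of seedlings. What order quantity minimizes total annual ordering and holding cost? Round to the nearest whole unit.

EOQ = √(2DS / H) = √(2 × 40,000 × 400 / 0.93).
= √(32,000,000 / 0.93) = √34,408,602.1505 ≈ 5865.885.

Q* ≈ 5,866 trays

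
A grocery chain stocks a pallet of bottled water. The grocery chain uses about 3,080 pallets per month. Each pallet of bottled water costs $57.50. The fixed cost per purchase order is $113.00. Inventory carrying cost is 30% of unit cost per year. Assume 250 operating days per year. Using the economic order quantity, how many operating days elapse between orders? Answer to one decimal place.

T ≈ 4.7 days

Annual demand D = 3,080 × 12 = 36,960.
Holding cost H = 0.30 × $57.50 = $17.2500 per unit per year.
Q* = √(2DS/H) = √(2 × 36,960 × 113 / 17.25) ≈ 695.87.
Cycle time = Q*/D × 250 = 695.87 / 36,960 × 250 ≈ 4.707 days.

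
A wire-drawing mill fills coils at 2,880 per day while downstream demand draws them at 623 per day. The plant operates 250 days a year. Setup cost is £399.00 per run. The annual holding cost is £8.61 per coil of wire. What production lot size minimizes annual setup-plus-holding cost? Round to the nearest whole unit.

Q* ≈ 4,292 coils

Annual demand D = 623 × 250 = 155,750.
Production build-up factor (1 − d/p) = 1 − 623/2,880 = 0.7837.
Q* = √(2DS / (H(1 − d/p))) = √(2 × 155,750 × 399 / (8.61 × 0.7837)).
= √(124,288,500 / 6.7475) ≈ 4291.848.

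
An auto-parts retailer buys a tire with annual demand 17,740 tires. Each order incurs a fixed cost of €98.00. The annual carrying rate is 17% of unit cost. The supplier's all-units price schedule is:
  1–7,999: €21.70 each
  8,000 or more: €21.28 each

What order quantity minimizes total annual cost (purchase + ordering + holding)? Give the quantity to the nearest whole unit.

Q* ≈ 971 tires

Holding cost per unit per year at price C is H = 0.17·C.
Evaluate total cost at each tier's feasible EOQ or, if the EOQ is below the tier, at the tier's minimum quantity.
EOQ at €21.70 = 970.8 (feasible in tier 1): TC = 17,740×€21.70 + (17,740/970.8)×98 + (970.8/2)×0.17×€21.70 = €388,539.45.
EOQ at €21.28 = 980.4 < 8000, so use break Q=8000: TC = 17,740×€21.28 + (17,740/8000.0)×98 + (8000.0/2)×0.17×€21.28 = €392,194.92.
Lowest total cost is €388,539.45 at Q = 970.8.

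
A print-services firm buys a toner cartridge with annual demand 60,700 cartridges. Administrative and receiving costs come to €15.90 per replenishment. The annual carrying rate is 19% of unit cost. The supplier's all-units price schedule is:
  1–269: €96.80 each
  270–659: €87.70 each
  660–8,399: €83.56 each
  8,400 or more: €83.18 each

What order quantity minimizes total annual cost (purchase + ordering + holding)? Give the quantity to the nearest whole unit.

Holding cost per unit per year at price C is H = 0.19·C.
For each price level, check whether its EOQ is feasible; otherwise the best quantity at that price is the breakpoint.
Tier 1 (€96.80): EOQ = 324.0 exceeds tier's upper bound 269, so this tier is dominated.
EOQ at €87.70 = 340.4 (feasible in tier 2): TC = 60,700×€87.70 + (60,700/340.4)×15.9 + (340.4/2)×0.19×€87.70 = €5,329,061.32.
EOQ at €83.56 = 348.7 < 660, so use break Q=660: TC = 60,700×€83.56 + (60,700/660.0)×15.9 + (660.0/2)×0.19×€83.56 = €5,078,793.53.
EOQ at €83.18 = 349.5 < 8400, so use break Q=8400: TC = 60,700×€83.18 + (60,700/8400.0)×15.9 + (8400.0/2)×0.19×€83.18 = €5,115,518.54.
Lowest total cost is €5,078,793.53 at Q = 660.0.

Q* ≈ 660 cartridges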